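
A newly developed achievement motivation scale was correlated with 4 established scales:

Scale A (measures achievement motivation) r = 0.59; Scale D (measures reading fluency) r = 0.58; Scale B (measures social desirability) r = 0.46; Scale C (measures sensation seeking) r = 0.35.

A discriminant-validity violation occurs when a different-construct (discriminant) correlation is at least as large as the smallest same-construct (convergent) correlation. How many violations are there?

0

Convergent (same construct = achievement motivation): Scale A.
Smallest convergent = 0.59. Discriminant values: 0.58, 0.46, 0.35; count ≥ 0.59 → 0.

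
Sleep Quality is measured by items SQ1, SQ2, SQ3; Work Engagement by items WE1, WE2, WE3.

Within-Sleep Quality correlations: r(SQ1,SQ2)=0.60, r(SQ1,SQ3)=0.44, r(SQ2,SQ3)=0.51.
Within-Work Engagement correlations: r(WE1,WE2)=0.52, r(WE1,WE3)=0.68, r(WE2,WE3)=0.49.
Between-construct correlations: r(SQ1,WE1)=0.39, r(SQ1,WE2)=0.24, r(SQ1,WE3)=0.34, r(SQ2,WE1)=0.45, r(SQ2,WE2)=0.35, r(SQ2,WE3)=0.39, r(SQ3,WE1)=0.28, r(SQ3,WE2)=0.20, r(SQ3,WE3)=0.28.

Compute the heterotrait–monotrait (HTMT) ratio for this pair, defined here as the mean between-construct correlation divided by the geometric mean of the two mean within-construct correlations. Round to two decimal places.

0.60

Mean heterotrait r = 2.92/9 = 0.3244.
Mean within-SQ = 1.55/3 = 0.5167; mean within-WE = 1.69/3 = 0.5633.
Geometric mean = √(0.5167 × 0.5633) = 0.5395.
HTMT = 0.3244 / 0.5395 = 0.60.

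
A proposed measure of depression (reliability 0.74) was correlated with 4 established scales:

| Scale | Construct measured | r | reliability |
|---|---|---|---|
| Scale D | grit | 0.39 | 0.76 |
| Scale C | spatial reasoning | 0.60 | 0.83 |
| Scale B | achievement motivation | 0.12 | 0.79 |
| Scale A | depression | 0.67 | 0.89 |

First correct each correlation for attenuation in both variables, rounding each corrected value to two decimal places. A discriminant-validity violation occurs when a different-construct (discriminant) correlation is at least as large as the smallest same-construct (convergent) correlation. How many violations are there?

0

Disattenuated r (r / √(r_scale · r_new)):
  Scale D (disc): 0.39 / √(0.76·0.74) = 0.52
  Scale C (disc): 0.60 / √(0.83·0.74) = 0.77
  Scale B (disc): 0.12 / √(0.79·0.74) = 0.16
  Scale A (conv): 0.67 / √(0.89·0.74) = 0.83
Smallest convergent = 0.83. Discriminant values: 0.52, 0.77, 0.16; count ≥ 0.83 → 0.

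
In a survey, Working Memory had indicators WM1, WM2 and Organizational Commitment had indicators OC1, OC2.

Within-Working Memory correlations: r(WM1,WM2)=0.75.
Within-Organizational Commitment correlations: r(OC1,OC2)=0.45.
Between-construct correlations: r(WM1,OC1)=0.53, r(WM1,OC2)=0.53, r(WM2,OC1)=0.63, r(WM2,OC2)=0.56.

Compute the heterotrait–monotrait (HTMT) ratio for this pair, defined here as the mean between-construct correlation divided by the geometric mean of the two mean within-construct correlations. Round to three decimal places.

Between-construct mean = 2.25/4 = 0.5625.
Mean within-WM = 0.75/1 = 0.7500; mean within-OC = 0.45/1 = 0.4500.
Geometric mean = √(0.7500 × 0.4500) = 0.5809.
HTMT = 0.5625 / 0.5809 = 0.968.

0.968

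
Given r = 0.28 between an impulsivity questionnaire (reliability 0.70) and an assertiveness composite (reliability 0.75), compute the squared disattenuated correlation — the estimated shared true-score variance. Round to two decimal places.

0.15

Disattenuated r = 0.28 / √(0.70 × 0.75) = 0.28 / 0.7246 = 0.3864.
Shared true-score variance = 0.3864² = 0.1493 ≈ 0.15.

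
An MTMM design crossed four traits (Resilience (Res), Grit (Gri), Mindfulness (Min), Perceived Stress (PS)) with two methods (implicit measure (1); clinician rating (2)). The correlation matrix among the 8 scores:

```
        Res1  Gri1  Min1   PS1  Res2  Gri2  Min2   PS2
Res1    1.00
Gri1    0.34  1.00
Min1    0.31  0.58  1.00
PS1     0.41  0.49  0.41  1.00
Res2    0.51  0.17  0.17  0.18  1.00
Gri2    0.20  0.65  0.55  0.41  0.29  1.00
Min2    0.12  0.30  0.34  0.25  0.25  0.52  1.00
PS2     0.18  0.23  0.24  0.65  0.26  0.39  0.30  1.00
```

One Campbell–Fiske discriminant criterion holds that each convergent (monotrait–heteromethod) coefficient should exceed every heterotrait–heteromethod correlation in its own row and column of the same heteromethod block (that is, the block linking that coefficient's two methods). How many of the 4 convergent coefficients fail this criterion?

Checking each validity diagonal entry against its comparison values:
Res (methods 1·2): 0.51 vs {0.20, 0.17, 0.12, 0.17, 0.18, 0.18} → pass.
Gri (methods 1·2): 0.65 vs {0.17, 0.20, 0.30, 0.55, 0.23, 0.41} → pass.
Min (methods 1·2): 0.34 vs {0.17, 0.12, 0.55, 0.30, 0.24, 0.25} → fail.
PS (methods 1·2): 0.65 vs {0.18, 0.18, 0.41, 0.23, 0.25, 0.24} → pass.
1 of 4 fail.

1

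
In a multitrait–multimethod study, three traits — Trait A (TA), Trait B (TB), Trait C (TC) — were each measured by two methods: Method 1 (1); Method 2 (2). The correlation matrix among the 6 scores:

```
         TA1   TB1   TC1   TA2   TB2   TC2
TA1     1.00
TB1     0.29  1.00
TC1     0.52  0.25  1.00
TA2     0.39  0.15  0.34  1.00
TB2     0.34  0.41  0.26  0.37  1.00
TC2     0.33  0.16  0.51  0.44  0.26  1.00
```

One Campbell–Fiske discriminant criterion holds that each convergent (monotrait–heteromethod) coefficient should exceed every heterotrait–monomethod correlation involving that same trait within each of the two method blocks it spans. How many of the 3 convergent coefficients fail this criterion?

2

Checking each validity diagonal entry against its comparison values:
TA (methods 1·2): 0.39 vs {0.29, 0.37, 0.52, 0.44} → fail.
TB (methods 1·2): 0.41 vs {0.29, 0.37, 0.25, 0.26} → pass.
TC (methods 1·2): 0.51 vs {0.52, 0.44, 0.25, 0.26} → fail.
2 of 3 fail.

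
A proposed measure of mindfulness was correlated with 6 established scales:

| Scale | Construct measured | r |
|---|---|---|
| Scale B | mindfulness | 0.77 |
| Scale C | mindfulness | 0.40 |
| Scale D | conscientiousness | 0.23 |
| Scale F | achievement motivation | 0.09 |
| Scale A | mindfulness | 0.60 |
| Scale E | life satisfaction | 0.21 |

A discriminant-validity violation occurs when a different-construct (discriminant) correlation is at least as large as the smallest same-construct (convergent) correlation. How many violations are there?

Convergent (same construct = mindfulness): Scale B, Scale C, Scale A.
Smallest convergent = 0.40. Discriminant values: 0.23, 0.09, 0.21; count ≥ 0.40 → 0.

0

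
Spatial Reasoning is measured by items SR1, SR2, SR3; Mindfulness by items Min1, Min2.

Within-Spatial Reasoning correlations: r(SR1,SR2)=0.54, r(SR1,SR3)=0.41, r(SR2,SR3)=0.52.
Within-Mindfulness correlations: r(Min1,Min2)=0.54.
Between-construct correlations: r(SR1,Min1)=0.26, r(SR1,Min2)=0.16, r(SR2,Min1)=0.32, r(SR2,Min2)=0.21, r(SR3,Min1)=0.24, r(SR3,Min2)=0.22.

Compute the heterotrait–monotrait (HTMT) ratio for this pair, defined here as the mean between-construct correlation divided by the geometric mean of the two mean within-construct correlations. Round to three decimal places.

0.457

Mean between = 1.41/6 = 0.2350.
Mean within-SR = 1.47/3 = 0.4900; mean within-Min = 0.54/1 = 0.5400.
Geometric mean = √(0.4900 × 0.5400) = 0.5144.
HTMT = 0.2350 / 0.5144 = 0.457.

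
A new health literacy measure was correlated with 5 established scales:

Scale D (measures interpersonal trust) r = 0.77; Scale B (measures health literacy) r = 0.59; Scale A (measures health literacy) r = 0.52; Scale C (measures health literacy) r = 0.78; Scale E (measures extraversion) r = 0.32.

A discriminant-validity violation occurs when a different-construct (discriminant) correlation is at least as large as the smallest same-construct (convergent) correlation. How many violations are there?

1

Convergent (same construct = health literacy): Scale B, Scale A, Scale C.
Smallest convergent = 0.52. Discriminant values: 0.77, 0.32; count ≥ 0.52 → 1.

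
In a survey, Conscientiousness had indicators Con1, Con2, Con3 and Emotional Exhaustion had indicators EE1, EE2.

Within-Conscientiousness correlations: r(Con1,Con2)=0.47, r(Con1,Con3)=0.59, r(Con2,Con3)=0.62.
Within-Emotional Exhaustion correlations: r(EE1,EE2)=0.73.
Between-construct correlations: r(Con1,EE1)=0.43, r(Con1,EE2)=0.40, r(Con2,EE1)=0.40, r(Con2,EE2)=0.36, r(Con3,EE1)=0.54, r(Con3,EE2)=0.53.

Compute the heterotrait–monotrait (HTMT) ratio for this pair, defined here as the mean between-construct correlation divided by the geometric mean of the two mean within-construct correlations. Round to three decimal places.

Between-construct mean = 2.66/6 = 0.4433.
Mean within-Con = 1.68/3 = 0.5600; mean within-EE = 0.73/1 = 0.7300.
Geometric mean = √(0.5600 × 0.7300) = 0.6394.
HTMT = 0.4433 / 0.6394 = 0.693.

0.693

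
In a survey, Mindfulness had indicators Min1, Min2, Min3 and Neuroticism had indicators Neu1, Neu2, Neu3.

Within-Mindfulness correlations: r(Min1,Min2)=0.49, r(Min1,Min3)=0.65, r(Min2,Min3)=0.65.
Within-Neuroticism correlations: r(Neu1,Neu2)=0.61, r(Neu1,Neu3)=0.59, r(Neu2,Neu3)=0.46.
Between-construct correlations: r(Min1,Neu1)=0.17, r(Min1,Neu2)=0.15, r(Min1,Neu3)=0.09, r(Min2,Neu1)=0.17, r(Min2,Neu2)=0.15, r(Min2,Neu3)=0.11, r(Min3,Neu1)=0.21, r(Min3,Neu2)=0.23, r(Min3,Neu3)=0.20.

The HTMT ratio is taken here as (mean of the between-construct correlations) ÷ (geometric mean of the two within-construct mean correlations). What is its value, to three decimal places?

Mean heterotrait r = 1.48/9 = 0.1644.
Mean within-Min = 1.79/3 = 0.5967; mean within-Neu = 1.66/3 = 0.5533.
Geometric mean = √(0.5967 × 0.5533) = 0.5746.
HTMT = 0.1644 / 0.5746 = 0.286.

0.286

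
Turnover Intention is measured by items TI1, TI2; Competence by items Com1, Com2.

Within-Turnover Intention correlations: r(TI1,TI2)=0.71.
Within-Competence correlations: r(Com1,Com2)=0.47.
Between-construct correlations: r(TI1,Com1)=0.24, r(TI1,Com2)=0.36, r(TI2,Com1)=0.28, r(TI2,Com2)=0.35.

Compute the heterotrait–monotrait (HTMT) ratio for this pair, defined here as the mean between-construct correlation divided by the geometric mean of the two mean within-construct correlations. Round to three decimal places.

0.532

Mean heterotrait r = 1.23/4 = 0.3075.
Mean within-TI = 0.71/1 = 0.7100; mean within-Com = 0.47/1 = 0.4700.
Geometric mean = √(0.7100 × 0.4700) = 0.5777.
HTMT = 0.3075 / 0.5777 = 0.532.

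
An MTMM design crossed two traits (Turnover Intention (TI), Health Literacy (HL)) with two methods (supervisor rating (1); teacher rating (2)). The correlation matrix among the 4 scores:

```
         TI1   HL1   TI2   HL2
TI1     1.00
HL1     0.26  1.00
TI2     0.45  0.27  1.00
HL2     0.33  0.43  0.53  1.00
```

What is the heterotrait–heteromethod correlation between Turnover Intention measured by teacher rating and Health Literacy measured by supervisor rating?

Different traits and methods: r(TI2, HL1) = 0.27.

0.27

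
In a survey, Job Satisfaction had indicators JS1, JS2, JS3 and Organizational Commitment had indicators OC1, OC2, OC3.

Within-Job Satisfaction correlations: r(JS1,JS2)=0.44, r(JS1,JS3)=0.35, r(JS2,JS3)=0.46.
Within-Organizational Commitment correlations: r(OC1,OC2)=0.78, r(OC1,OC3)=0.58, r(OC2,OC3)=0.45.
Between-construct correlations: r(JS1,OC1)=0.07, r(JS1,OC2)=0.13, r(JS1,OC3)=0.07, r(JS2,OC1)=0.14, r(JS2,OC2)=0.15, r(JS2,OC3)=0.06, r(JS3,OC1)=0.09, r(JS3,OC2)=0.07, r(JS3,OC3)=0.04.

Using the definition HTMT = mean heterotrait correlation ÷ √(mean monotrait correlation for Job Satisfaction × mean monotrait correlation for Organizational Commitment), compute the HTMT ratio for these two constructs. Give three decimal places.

0.182

Mean heterotrait r = 0.82/9 = 0.0911.
Mean within-JS = 1.25/3 = 0.4167; mean within-OC = 1.81/3 = 0.6033.
Geometric mean = √(0.4167 × 0.6033) = 0.5014.
HTMT = 0.0911 / 0.5014 = 0.182.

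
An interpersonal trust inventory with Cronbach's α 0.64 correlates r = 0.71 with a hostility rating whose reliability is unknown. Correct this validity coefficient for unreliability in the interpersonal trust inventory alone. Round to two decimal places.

Single correction: r_c = r_obs / √r_xx = 0.71 / √0.64 = 0.71 / 0.8000 ≈ 0.89.

0.89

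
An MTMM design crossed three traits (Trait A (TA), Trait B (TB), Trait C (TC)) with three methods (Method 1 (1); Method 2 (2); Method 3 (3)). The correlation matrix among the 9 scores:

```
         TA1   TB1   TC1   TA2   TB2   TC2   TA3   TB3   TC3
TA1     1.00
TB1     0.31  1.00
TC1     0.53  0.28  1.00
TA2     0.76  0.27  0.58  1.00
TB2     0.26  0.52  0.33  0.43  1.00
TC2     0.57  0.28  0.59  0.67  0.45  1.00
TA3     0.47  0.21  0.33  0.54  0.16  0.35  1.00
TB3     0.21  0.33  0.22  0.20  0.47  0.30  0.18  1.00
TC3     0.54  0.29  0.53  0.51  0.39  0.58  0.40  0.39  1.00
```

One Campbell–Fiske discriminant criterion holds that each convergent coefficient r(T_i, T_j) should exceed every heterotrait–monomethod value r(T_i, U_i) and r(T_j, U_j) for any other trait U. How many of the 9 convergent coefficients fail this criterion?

6

Convergent coefficients and their comparison sets:
TA (methods 1·2): 0.76 vs {0.31, 0.43, 0.53, 0.67} → pass.
TA (methods 1·3): 0.47 vs {0.31, 0.18, 0.53, 0.40} → fail.
TA (methods 2·3): 0.54 vs {0.43, 0.18, 0.67, 0.40} → fail.
TB (methods 1·2): 0.52 vs {0.31, 0.43, 0.28, 0.45} → pass.
TB (methods 1·3): 0.33 vs {0.31, 0.18, 0.28, 0.39} → fail.
TB (methods 2·3): 0.47 vs {0.43, 0.18, 0.45, 0.39} → pass.
TC (methods 1·2): 0.59 vs {0.53, 0.67, 0.28, 0.45} → fail.
TC (methods 1·3): 0.53 vs {0.53, 0.40, 0.28, 0.39} → fail.
TC (methods 2·3): 0.58 vs {0.67, 0.40, 0.45, 0.39} → fail.
6 of 9 fail.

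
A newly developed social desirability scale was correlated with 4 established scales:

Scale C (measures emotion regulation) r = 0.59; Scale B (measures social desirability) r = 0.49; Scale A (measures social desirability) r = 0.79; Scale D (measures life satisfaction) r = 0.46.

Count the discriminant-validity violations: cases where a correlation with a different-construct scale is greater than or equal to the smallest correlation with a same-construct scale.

1

Convergent (same construct = social desirability): Scale B, Scale A.
Smallest convergent = 0.49. Discriminant values: 0.59, 0.46; count ≥ 0.49 → 1.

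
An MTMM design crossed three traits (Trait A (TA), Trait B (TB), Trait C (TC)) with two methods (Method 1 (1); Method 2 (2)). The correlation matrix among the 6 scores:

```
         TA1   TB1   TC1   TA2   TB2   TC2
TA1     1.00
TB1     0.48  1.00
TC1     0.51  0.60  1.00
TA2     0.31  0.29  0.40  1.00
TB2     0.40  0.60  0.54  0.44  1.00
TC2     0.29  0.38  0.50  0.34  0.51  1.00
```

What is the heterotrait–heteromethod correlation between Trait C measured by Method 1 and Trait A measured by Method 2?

0.40

Different traits and methods: r(TC1, TA2) = 0.40.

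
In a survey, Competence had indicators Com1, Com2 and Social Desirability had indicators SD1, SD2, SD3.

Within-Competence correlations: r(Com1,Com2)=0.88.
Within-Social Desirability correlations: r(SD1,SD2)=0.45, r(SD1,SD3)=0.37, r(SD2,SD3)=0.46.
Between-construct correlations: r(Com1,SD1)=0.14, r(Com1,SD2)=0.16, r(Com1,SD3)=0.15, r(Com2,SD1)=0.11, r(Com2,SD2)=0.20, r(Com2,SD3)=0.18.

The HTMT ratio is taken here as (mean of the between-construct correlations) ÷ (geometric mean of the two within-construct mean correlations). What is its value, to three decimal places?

0.256

Between-construct mean = 0.94/6 = 0.1567.
Mean within-Com = 0.88/1 = 0.8800; mean within-SD = 1.28/3 = 0.4267.
Geometric mean = √(0.8800 × 0.4267) = 0.6128.
HTMT = 0.1567 / 0.6128 = 0.256.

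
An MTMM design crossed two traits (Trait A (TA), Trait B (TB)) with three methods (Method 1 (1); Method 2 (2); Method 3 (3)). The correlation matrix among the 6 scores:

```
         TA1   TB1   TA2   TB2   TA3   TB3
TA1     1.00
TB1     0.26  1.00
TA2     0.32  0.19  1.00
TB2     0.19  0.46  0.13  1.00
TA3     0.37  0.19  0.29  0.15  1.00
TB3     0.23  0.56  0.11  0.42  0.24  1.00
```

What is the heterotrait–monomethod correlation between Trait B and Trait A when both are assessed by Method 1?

0.26

Different traits, same method: r(TB1, TA1) = 0.26.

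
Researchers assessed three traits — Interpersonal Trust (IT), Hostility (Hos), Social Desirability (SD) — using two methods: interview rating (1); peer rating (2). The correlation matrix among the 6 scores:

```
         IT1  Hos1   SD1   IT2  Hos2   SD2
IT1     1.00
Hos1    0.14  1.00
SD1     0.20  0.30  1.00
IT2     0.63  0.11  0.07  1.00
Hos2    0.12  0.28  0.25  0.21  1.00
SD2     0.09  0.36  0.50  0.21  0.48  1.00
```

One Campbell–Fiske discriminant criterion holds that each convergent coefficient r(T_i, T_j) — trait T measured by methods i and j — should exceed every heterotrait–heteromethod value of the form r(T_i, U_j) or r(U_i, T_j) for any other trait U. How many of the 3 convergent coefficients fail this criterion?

1

Each convergent coefficient versus the relevant comparison correlations:
IT (methods 1·2): 0.63 vs {0.12, 0.11, 0.09, 0.07} → pass.
Hos (methods 1·2): 0.28 vs {0.11, 0.12, 0.36, 0.25} → fail.
SD (methods 1·2): 0.50 vs {0.07, 0.09, 0.25, 0.36} → pass.
1 of 3 fail.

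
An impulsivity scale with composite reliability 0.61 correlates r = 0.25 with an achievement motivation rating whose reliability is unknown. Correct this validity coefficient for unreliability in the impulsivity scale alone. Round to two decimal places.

Single correction: r_c = r_obs / √r_xx = 0.25 / √0.61 = 0.25 / 0.7810 ≈ 0.32.

0.32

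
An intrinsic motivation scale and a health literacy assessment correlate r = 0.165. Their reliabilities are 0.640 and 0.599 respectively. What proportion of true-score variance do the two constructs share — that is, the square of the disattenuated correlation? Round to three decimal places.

0.071

Disattenuated r = 0.165 / √(0.640 × 0.599) = 0.165 / 0.6192 = 0.2665.
Shared true-score variance = 0.2665² = 0.0710 ≈ 0.071.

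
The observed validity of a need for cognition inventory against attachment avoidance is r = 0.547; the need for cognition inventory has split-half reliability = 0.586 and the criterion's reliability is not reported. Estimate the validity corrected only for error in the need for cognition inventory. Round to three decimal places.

0.715

Single correction: r_c = r_obs / √r_xx = 0.547 / √0.586 = 0.547 / 0.7655 ≈ 0.715.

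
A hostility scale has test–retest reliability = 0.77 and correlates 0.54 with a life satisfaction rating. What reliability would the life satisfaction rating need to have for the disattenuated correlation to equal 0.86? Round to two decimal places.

0.51

r_true = r_obs / √(r_xx · r_yy) ⇒ 0.86 = 0.54 / √(0.77 · r_yy).
√(0.77 · r_yy) = 0.54 / 0.86 = 0.6279; 0.77 · r_yy = 0.3943; r_yy = 0.3943 / 0.77 ≈ 0.51.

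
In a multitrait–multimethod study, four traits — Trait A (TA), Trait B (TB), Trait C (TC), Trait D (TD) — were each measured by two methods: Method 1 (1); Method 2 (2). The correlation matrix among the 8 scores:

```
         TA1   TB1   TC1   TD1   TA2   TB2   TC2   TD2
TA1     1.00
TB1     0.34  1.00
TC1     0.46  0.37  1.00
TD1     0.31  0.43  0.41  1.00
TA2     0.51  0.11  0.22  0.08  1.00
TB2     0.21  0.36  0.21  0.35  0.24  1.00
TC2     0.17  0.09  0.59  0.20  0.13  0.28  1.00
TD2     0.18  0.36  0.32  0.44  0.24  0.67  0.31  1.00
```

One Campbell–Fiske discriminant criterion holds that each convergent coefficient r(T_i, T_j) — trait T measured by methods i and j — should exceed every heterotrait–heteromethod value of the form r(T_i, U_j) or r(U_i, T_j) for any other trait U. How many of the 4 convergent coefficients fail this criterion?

1

Each convergent coefficient versus the relevant comparison correlations:
TA (methods 1·2): 0.51 vs {0.21, 0.11, 0.17, 0.22, 0.18, 0.08} → pass.
TB (methods 1·2): 0.36 vs {0.11, 0.21, 0.09, 0.21, 0.36, 0.35} → fail.
TC (methods 1·2): 0.59 vs {0.22, 0.17, 0.21, 0.09, 0.32, 0.20} → pass.
TD (methods 1·2): 0.44 vs {0.08, 0.18, 0.35, 0.36, 0.20, 0.32} → pass.
1 of 4 fail.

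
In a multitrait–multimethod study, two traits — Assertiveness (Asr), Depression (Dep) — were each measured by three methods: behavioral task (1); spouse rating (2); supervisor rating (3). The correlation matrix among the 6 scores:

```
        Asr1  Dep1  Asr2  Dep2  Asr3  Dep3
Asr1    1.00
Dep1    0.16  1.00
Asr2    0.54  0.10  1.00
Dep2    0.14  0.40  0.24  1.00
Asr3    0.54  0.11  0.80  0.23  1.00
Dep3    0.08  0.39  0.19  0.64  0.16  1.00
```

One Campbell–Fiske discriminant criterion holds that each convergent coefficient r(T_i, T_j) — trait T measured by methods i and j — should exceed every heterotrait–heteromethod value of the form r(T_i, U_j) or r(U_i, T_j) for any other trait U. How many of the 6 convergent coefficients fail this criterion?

Convergent coefficients and their comparison sets:
Asr (methods 1·2): 0.54 vs {0.14, 0.10} → pass.
Asr (methods 1·3): 0.54 vs {0.08, 0.11} → pass.
Asr (methods 2·3): 0.80 vs {0.19, 0.23} → pass.
Dep (methods 1·2): 0.40 vs {0.10, 0.14} → pass.
Dep (methods 1·3): 0.39 vs {0.11, 0.08} → pass.
Dep (methods 2·3): 0.64 vs {0.23, 0.19} → pass.
0 of 6 fail.

0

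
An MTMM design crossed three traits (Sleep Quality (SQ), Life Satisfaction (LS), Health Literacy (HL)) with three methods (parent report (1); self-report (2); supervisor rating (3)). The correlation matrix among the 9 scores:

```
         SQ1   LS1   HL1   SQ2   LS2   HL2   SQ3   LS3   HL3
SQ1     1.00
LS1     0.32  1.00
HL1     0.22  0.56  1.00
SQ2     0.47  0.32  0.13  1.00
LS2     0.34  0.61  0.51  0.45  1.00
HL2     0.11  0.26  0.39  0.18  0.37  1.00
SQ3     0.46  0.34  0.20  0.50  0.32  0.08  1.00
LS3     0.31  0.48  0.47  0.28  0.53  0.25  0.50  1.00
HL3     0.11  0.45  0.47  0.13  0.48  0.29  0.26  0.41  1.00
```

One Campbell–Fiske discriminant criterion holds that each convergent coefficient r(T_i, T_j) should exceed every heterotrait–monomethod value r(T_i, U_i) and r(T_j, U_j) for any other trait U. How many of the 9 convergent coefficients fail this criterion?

6

Checking each validity diagonal entry against its comparison values:
SQ (methods 1·2): 0.47 vs {0.32, 0.45, 0.22, 0.18} → pass.
SQ (methods 1·3): 0.46 vs {0.32, 0.50, 0.22, 0.26} → fail.
SQ (methods 2·3): 0.50 vs {0.45, 0.50, 0.18, 0.26} → fail.
LS (methods 1·2): 0.61 vs {0.32, 0.45, 0.56, 0.37} → pass.
LS (methods 1·3): 0.48 vs {0.32, 0.50, 0.56, 0.41} → fail.
LS (methods 2·3): 0.53 vs {0.45, 0.50, 0.37, 0.41} → pass.
HL (methods 1·2): 0.39 vs {0.22, 0.18, 0.56, 0.37} → fail.
HL (methods 1·3): 0.47 vs {0.22, 0.26, 0.56, 0.41} → fail.
HL (methods 2·3): 0.29 vs {0.18, 0.26, 0.37, 0.41} → fail.
6 of 9 fail.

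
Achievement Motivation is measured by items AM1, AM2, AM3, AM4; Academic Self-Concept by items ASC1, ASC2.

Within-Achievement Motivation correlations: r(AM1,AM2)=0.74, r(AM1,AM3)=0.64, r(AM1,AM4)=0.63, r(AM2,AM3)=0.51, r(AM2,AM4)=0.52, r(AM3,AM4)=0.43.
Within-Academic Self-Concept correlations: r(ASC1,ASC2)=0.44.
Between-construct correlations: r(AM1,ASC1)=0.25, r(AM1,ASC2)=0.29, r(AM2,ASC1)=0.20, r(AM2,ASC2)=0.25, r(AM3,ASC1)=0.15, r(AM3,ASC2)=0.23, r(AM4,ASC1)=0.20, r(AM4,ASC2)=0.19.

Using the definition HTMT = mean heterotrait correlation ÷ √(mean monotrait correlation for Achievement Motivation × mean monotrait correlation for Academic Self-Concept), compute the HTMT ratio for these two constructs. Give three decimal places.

Between-construct mean = 1.76/8 = 0.2200.
Mean within-AM = 3.47/6 = 0.5783; mean within-ASC = 0.44/1 = 0.4400.
Geometric mean = √(0.5783 × 0.4400) = 0.5044.
HTMT = 0.2200 / 0.5044 = 0.436.

0.436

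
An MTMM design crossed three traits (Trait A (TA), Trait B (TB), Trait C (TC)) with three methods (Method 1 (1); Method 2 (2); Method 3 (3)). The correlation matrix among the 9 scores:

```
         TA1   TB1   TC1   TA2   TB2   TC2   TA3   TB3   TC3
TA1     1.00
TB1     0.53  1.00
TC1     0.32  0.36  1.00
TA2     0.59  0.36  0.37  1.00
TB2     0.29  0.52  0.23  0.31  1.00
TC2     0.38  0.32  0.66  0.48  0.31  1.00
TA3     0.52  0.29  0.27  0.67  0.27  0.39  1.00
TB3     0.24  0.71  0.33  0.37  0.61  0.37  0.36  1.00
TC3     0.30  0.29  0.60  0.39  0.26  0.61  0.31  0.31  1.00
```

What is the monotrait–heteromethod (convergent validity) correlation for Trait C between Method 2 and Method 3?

0.61

Same trait (TC), different methods: r(TC2, TC3) = 0.61.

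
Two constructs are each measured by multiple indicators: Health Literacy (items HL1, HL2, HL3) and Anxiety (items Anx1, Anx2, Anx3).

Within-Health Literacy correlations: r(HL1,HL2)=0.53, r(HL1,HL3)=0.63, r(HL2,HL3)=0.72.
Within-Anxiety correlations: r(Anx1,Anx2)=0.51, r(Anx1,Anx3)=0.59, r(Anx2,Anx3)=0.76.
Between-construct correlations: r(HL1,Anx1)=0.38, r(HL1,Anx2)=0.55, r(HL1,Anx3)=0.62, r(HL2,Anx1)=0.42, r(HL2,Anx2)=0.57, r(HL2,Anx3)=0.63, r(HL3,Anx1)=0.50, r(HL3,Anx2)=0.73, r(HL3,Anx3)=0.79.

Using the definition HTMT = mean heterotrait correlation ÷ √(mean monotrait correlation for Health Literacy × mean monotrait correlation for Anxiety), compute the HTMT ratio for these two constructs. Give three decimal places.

Between-construct mean = 5.19/9 = 0.5767.
Mean within-HL = 1.88/3 = 0.6267; mean within-Anx = 1.86/3 = 0.6200.
Geometric mean = √(0.6267 × 0.6200) = 0.6233.
HTMT = 0.5767 / 0.6233 = 0.925.

0.925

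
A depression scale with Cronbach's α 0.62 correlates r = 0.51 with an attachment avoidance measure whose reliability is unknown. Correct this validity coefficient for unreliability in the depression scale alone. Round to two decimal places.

Single correction: r_c = r_obs / √r_xx = 0.51 / √0.62 = 0.51 / 0.7874 ≈ 0.65.

0.65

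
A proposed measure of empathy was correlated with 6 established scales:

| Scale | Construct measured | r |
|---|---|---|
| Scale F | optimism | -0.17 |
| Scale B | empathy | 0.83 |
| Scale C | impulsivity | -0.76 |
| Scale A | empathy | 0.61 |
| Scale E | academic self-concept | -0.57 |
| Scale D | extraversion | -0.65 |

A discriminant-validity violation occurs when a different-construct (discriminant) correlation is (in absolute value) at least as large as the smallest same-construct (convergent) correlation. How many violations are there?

Convergent (same construct = empathy): Scale B, Scale A.
Smallest convergent = 0.61. Discriminant |r|: 0.17, 0.76, 0.57, 0.65; count ≥ 0.61 → 2.

2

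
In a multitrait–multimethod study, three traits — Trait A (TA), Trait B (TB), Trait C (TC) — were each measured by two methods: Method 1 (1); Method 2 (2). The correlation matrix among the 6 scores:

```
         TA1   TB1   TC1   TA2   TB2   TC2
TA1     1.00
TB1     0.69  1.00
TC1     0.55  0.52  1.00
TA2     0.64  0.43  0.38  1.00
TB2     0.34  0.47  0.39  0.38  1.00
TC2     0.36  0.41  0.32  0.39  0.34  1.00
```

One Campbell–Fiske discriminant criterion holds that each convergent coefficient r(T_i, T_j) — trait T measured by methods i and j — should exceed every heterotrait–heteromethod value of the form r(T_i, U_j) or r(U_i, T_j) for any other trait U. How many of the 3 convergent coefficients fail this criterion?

1

Checking each validity diagonal entry against its comparison values:
TA (methods 1·2): 0.64 vs {0.34, 0.43, 0.36, 0.38} → pass.
TB (methods 1·2): 0.47 vs {0.43, 0.34, 0.41, 0.39} → pass.
TC (methods 1·2): 0.32 vs {0.38, 0.36, 0.39, 0.41} → fail.
1 of 3 fail.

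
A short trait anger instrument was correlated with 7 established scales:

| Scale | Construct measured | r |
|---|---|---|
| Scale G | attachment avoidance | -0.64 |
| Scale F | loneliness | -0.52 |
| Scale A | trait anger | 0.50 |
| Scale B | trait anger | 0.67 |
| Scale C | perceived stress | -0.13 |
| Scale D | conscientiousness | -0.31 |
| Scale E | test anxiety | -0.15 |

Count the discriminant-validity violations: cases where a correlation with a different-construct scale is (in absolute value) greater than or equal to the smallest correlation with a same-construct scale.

Convergent (same construct = trait anger): Scale A, Scale B.
Smallest convergent = 0.50. Discriminant |r|: 0.64, 0.52, 0.13, 0.31, 0.15; count ≥ 0.50 → 2.

2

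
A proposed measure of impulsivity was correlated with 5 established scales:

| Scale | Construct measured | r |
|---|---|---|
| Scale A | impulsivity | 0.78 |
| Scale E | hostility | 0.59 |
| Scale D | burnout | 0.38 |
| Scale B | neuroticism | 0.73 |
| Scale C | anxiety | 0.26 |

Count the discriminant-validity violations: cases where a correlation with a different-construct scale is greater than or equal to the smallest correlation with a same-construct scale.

Convergent (same construct = impulsivity): Scale A.
Smallest convergent = 0.78. Discriminant values: 0.59, 0.38, 0.73, 0.26; count ≥ 0.78 → 0.

0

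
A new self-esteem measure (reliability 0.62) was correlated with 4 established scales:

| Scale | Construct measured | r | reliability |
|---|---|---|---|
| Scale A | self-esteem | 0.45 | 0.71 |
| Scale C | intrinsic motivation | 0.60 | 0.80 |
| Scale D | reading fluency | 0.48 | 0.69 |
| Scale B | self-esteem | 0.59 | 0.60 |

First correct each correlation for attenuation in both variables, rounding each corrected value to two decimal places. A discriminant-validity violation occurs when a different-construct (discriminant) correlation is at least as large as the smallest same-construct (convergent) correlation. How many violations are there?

2

Disattenuated r (r / √(r_scale · r_new)):
  Scale A (conv): 0.45 / √(0.71·0.62) = 0.68
  Scale C (disc): 0.60 / √(0.80·0.62) = 0.85
  Scale D (disc): 0.48 / √(0.69·0.62) = 0.73
  Scale B (conv): 0.59 / √(0.60·0.62) = 0.97
Smallest convergent = 0.68. Discriminant values: 0.85, 0.73; count ≥ 0.68 → 2.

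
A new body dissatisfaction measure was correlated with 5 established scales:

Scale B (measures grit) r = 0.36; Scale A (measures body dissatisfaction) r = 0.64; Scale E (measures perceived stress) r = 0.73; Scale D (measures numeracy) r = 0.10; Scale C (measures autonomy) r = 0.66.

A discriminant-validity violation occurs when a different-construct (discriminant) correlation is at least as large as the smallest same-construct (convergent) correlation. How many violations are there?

2

Convergent (same construct = body dissatisfaction): Scale A.
Smallest convergent = 0.64. Discriminant values: 0.36, 0.73, 0.10, 0.66; count ≥ 0.64 → 2.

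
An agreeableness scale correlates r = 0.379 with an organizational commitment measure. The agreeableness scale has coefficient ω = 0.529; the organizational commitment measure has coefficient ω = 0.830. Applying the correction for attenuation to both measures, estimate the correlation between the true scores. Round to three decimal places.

r_true = r_obs / √(r_xx · r_yy) = 0.379 / √(0.529 × 0.830) = 0.379 / √0.439070 = 0.379 / 0.6626 ≈ 0.572.

0.572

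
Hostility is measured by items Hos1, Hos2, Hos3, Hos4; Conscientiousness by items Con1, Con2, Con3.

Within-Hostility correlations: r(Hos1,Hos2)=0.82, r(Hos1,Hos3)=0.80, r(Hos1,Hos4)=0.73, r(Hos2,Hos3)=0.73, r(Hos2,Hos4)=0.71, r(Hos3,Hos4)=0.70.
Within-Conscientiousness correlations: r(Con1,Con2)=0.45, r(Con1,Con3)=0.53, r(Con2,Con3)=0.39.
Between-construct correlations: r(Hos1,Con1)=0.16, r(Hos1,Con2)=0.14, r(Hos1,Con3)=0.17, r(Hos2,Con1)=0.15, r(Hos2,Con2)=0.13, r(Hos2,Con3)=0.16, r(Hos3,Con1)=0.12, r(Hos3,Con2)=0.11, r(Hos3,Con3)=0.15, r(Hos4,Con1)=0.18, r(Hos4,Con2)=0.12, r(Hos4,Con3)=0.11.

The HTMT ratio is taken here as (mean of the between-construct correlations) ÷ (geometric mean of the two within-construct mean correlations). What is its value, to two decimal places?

0.24

Between-construct mean = 1.70/12 = 0.1417.
Mean within-Hos = 4.49/6 = 0.7483; mean within-Con = 1.37/3 = 0.4567.
Geometric mean = √(0.7483 × 0.4567) = 0.5846.
HTMT = 0.1417 / 0.5846 = 0.24.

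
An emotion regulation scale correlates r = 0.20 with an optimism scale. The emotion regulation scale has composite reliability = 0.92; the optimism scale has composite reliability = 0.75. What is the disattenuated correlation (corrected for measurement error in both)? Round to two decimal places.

0.24

r_true = r_obs / √(r_xx · r_yy) = 0.20 / √(0.92 × 0.75) = 0.20 / √0.6900 = 0.20 / 0.8307 ≈ 0.24.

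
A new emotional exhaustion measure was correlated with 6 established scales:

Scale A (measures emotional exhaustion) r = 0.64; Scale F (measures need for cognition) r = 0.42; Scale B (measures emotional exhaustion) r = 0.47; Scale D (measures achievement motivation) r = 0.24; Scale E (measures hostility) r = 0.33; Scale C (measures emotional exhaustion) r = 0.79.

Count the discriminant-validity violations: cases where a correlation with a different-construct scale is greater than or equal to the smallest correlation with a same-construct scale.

Convergent (same construct = emotional exhaustion): Scale A, Scale B, Scale C.
Smallest convergent = 0.47. Discriminant values: 0.42, 0.24, 0.33; count ≥ 0.47 → 0.

0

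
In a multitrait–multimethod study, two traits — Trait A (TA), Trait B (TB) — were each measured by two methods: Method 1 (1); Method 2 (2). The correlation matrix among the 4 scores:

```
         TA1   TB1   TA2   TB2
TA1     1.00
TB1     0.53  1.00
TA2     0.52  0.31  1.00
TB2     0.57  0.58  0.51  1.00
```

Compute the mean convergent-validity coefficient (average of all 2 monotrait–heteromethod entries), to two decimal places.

Convergent values: 0.52, 0.58; mean = 1.10/2 = 0.55.

0.55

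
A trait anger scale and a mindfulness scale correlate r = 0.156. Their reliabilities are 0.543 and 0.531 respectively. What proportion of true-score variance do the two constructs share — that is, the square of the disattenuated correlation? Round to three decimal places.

0.084

Disattenuated r = 0.156 / √(0.543 × 0.531) = 0.156 / 0.5370 = 0.2905.
Shared true-score variance = 0.2905² = 0.0844 ≈ 0.084.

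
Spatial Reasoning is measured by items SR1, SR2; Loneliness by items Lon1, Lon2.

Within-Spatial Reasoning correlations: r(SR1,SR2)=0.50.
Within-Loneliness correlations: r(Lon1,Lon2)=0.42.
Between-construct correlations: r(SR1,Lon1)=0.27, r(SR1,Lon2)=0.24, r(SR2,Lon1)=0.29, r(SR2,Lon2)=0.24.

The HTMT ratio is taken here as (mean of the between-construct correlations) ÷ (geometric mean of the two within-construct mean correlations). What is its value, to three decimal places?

Mean between = 1.04/4 = 0.2600.
Mean within-SR = 0.50/1 = 0.5000; mean within-Lon = 0.42/1 = 0.4200.
Geometric mean = √(0.5000 × 0.4200) = 0.4583.
HTMT = 0.2600 / 0.4583 = 0.567.

0.567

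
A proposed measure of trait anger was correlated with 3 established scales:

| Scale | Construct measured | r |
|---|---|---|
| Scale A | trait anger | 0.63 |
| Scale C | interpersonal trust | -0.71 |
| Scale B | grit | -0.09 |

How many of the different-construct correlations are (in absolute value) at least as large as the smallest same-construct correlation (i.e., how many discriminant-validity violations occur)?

Convergent (same construct = trait anger): Scale A.
Smallest convergent = 0.63. Discriminant |r|: 0.71, 0.09; count ≥ 0.63 → 1.

1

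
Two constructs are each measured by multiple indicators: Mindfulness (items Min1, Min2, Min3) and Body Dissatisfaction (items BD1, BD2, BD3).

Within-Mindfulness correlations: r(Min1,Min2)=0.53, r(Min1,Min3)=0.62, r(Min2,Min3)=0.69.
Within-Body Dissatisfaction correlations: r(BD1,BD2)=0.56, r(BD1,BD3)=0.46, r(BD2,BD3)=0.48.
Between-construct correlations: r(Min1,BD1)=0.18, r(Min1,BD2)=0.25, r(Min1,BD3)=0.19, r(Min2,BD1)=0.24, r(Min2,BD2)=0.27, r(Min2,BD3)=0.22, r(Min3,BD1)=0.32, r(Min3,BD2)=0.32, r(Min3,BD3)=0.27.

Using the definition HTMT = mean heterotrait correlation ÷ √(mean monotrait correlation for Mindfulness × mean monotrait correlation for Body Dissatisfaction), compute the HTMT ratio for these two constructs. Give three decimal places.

0.453

Between-construct mean = 2.26/9 = 0.2511.
Mean within-Min = 1.84/3 = 0.6133; mean within-BD = 1.50/3 = 0.5000.
Geometric mean = √(0.6133 × 0.5000) = 0.5538.
HTMT = 0.2511 / 0.5538 = 0.453.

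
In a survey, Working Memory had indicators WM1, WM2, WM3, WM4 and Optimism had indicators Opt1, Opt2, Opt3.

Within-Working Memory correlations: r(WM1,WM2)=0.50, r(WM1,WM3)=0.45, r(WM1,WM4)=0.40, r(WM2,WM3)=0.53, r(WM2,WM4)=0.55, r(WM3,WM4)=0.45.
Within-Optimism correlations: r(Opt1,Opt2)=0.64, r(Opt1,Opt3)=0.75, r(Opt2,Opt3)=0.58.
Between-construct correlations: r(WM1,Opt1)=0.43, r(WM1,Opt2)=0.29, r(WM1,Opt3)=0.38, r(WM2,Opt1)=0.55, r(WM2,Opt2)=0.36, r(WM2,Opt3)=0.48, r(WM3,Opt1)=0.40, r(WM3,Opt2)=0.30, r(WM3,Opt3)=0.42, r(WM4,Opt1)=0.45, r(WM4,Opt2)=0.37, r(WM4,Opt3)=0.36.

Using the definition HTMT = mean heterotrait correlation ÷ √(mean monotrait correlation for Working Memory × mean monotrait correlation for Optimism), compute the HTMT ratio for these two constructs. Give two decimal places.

0.71

Mean heterotrait r = 4.79/12 = 0.3992.
Mean within-WM = 2.88/6 = 0.4800; mean within-Opt = 1.97/3 = 0.6567.
Geometric mean = √(0.4800 × 0.6567) = 0.5614.
HTMT = 0.3992 / 0.5614 = 0.71.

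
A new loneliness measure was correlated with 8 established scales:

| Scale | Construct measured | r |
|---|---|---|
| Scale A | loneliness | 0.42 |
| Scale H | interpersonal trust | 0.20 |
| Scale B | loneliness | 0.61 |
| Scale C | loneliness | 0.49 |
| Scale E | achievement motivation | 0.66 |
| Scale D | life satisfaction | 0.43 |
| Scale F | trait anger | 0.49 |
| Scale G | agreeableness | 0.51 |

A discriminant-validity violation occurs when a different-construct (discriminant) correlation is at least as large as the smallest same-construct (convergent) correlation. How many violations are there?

Convergent (same construct = loneliness): Scale A, Scale B, Scale C.
Smallest convergent = 0.42. Discriminant values: 0.20, 0.66, 0.43, 0.49, 0.51; count ≥ 0.42 → 4.

4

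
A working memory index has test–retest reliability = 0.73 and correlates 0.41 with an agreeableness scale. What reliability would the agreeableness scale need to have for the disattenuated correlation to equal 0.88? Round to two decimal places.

r_true = r_obs / √(r_xx · r_yy) ⇒ 0.88 = 0.41 / √(0.73 · r_yy).
√(0.73 · r_yy) = 0.41 / 0.88 = 0.4659; 0.73 · r_yy = 0.2171; r_yy = 0.2171 / 0.73 ≈ 0.30.

0.30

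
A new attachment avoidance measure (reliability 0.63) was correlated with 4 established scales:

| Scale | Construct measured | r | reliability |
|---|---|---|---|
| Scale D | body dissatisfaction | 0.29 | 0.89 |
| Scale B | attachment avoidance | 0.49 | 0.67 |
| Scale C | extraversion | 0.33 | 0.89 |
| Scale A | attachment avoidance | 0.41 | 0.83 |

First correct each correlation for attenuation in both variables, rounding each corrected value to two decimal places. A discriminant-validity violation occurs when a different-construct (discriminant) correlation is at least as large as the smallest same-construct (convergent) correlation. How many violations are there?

0

Disattenuated r (r / √(r_scale · r_new)):
  Scale D (disc): 0.29 / √(0.89·0.63) = 0.39
  Scale B (conv): 0.49 / √(0.67·0.63) = 0.75
  Scale C (disc): 0.33 / √(0.89·0.63) = 0.44
  Scale A (conv): 0.41 / √(0.83·0.63) = 0.57
Smallest convergent = 0.57. Discriminant values: 0.39, 0.44; count ≥ 0.57 → 0.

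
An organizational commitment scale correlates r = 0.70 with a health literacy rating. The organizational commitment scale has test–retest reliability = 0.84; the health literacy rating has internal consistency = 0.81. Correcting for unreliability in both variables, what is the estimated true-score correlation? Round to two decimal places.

0.85

r_true = r_obs / √(r_xx · r_yy) = 0.70 / √(0.84 × 0.81) = 0.70 / √0.6804 = 0.70 / 0.8249 ≈ 0.85.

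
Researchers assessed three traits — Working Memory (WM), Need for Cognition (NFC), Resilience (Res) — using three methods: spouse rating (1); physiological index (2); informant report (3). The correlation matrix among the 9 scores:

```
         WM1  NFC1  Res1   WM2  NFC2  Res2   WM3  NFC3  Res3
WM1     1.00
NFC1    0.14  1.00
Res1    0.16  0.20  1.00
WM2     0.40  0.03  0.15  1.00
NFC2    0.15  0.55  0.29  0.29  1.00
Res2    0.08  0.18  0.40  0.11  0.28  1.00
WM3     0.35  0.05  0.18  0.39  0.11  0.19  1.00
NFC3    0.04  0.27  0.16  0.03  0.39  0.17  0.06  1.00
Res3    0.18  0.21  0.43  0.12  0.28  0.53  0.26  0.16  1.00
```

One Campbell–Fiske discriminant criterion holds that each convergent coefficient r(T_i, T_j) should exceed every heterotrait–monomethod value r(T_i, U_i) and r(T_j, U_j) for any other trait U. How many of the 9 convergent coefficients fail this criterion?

0

Convergent coefficients and their comparison sets:
WM (methods 1·2): 0.40 vs {0.14, 0.29, 0.16, 0.11} → pass.
WM (methods 1·3): 0.35 vs {0.14, 0.06, 0.16, 0.26} → pass.
WM (methods 2·3): 0.39 vs {0.29, 0.06, 0.11, 0.26} → pass.
NFC (methods 1·2): 0.55 vs {0.14, 0.29, 0.20, 0.28} → pass.
NFC (methods 1·3): 0.27 vs {0.14, 0.06, 0.20, 0.16} → pass.
NFC (methods 2·3): 0.39 vs {0.29, 0.06, 0.28, 0.16} → pass.
Res (methods 1·2): 0.40 vs {0.16, 0.11, 0.20, 0.28} → pass.
Res (methods 1·3): 0.43 vs {0.16, 0.26, 0.20, 0.16} → pass.
Res (methods 2·3): 0.53 vs {0.11, 0.26, 0.28, 0.16} → pass.
0 of 9 fail.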